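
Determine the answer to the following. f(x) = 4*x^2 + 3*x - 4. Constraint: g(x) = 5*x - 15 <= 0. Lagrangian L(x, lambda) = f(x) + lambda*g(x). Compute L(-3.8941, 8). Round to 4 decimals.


Step 1: Evaluate f(x).
f(-3.8941) = 4*(-3.8941)^2 + 3*(-3.8941) - 4 = 44.9738
Step 2: Evaluate g(x).
g(-3.8941) = 5*-3.8941 - 15 = -34.4705
Step 3: Compute Lagrangian.
L = 44.9738 + 8*-34.4705 = -230.7902


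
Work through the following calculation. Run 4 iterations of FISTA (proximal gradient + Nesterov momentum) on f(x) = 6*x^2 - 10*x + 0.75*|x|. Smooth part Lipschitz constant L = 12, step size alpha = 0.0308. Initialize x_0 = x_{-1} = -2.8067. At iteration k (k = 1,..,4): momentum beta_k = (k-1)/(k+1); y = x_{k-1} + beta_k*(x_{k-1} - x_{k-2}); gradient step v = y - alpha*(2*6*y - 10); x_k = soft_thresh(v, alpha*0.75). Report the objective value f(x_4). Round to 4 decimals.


FISTA on f(x) = 6*x^2 - 10*x + 0.75*|x|
L = 12, alpha = 0.0308
Iteration 1: beta = 0.0, y = -2.8067 + 0.0*(-2.8067 + 2.8067) = -2.8067
  grad(y) = -43.6804, v = y - alpha*grad = -1.4613
  prox(v) = soft_thresh(-1.4613, 0.0231) = -1.4382
Iteration 2: beta = 0.3333, y = -1.4382 + 0.3333*(-1.4382 + 2.8067) = -0.9821
  grad(y) = -21.7851, v = y - alpha*grad = -0.3111
  prox(v) = soft_thresh(-0.3111, 0.0231) = -0.288
Iteration 3: beta = 0.5, y = -0.288 + 0.5*(-0.288 + 1.4382) = 0.2871
  grad(y) = -6.5547, v = y - alpha*grad = 0.489
  prox(v) = soft_thresh(0.489, 0.0231) = 0.4659
Iteration 4: beta = 0.6, y = 0.4659 + 0.6*(0.4659 + 0.288) = 0.9182
  grad(y) = 1.0188, v = y - alpha*grad = 0.8869
  prox(v) = soft_thresh(0.8869, 0.0231) = 0.8638
f(x_4) = 6*0.8638^2 - 10*0.8638 + 0.75*|0.8638| = -3.5133


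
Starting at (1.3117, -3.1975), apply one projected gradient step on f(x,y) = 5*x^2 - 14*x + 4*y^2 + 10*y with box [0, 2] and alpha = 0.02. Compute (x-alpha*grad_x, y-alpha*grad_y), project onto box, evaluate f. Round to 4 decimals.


Step 1: Compute gradient at (1.3117, -3.1975).
grad_x = 2*5*1.3117 - 14 = -0.883
grad_y = 2*4*-3.1975 + 10 = -15.58
Step 2: Gradient step.
x_raw = 1.3117 - 0.02*-0.883 = 1.3294
y_raw = -3.1975 - 0.02*-15.58 = -2.8859
Step 3: Project onto [0, 2].
x_proj = clip(1.3294) = 1.3294
y_proj = clip(-2.8859) = 0.0
Step 4: Evaluate f.
f(1.3294, 0.0) = -9.775


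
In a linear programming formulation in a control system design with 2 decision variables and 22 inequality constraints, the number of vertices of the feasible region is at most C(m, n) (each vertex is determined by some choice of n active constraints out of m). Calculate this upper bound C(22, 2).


Each vertex corresponds to some choice of n active constraints out of m, so the number of vertices is at most C(m, n) = m! / (n!(m-n)!).
m = 22, n = 2
Numerator: 22 * 21
Denominator: 2! = 2
C(22, 2) = 231


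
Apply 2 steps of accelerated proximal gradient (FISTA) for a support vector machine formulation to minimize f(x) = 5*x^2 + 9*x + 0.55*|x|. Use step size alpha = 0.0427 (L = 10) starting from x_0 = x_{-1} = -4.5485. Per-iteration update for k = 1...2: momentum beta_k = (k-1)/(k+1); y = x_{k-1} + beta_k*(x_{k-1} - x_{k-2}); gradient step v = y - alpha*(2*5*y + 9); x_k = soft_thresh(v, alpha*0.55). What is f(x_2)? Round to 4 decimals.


FISTA on f(x) = 5*x^2 + 9*x + 0.55*|x|
L = 10, alpha = 0.0427
Iteration 1: beta = 0.0, y = -4.5485 + 0.0*(-4.5485 + 4.5485) = -4.5485
  grad(y) = -36.485, v = y - alpha*grad = -2.9906
  prox(v) = soft_thresh(-2.9906, 0.0235) = -2.9671
Iteration 2: beta = 0.3333, y = -2.9671 + 0.3333*(-2.9671 + 4.5485) = -2.44
  grad(y) = -15.3997, v = y - alpha*grad = -1.7824
  prox(v) = soft_thresh(-1.7824, 0.0235) = -1.7589
f(x_2) = 5*(-1.7589)^2 + 9*(-1.7589) + 0.55*|-1.7589| = 0.6061


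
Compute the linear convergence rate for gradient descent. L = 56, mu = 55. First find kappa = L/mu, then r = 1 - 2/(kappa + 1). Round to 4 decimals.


Step 1: Compute the condition number.
kappa = L/mu = 56/55 = 1.0182
Step 2: Compute the convergence rate.
r = 1 - 2/(kappa + 1) = 1 - 2*mu/(L + mu) = (L - mu)/(L + mu) = 1/111 = 0.009


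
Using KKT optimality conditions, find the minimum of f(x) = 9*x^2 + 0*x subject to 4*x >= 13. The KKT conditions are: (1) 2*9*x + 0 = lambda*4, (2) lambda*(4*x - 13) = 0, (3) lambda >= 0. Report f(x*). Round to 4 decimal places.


Step 1: Try lambda = 0 (constraint inactive).
x_unc = 0/(2*9) = 0.0
Check: 4*0.0 = 0.0 < 13 -- violated!
Step 2: Constraint must be active: 4*x = 13
x* = 13/4 = 3.25
lambda = (2*9*3.25 + 0)/4 = 14.625
Step 3: Compute optimal value.
f(x*) = 9*3.25^2 + 0*3.25 = 95.0625


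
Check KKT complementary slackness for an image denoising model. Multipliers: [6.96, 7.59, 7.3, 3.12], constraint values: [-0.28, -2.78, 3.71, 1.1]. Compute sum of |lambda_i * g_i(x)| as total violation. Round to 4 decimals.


KKT complementary slackness check:
lambda_1 * g_1 = 6.96 * -0.28 = -1.9488
lambda_2 * g_2 = 7.59 * -2.78 = -21.1002
lambda_3 * g_3 = 7.3 * 3.71 = 27.083
lambda_4 * g_4 = 3.12 * 1.1 = 3.432
Total violation = 1.9488 + 21.1002 + 27.083 + 3.432 = 53.564


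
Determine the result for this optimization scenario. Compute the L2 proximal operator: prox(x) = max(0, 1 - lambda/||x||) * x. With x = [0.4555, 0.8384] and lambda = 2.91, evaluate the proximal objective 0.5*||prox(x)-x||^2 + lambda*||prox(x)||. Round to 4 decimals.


Step 1: Compute ||x||.
||x|| = 0.9541
Step 2: Compute scaling factor.
scale = max(0, 1 - 2.91/0.9541) = 0.0
Step 3: prox(x) = [0.0, 0.0]
||prox(x)|| = 0.0
Step 4: Proximal objective.
0.5*||prox-x||^2 = 0.4552
lambda*||prox|| = 0.0
Total = 0.4552


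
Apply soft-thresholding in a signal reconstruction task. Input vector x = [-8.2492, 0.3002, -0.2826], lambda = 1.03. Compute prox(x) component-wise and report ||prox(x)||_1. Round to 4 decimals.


Soft-thresholding with lambda = 1.03:
prox(-8.2492) = sign(-8.2492)*max(|-8.2492| - 1.03, 0) = -7.2192
prox(0.3002) = sign(0.3002)*max(|0.3002| - 1.03, 0) = 0.0
prox(-0.2826) = sign(-0.2826)*max(|-0.2826| - 1.03, 0) = 0.0
prox(x) = [-7.2192, 0.0, 0.0]
||prox(x)||_1 = 7.2192 + 0.0 + 0.0 = 7.2192


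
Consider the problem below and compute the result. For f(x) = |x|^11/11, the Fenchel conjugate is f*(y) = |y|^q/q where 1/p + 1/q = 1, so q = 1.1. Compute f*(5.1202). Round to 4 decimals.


The conjugate exponent q satisfies 1/p + 1/q = 1.
p = 11, so q = 11/(11 - 1) = 1.1
|y|^q = 5.1202^1.1 = 6.0286
f*(5.1202) = 6.0286 / 1.1 = 5.4805


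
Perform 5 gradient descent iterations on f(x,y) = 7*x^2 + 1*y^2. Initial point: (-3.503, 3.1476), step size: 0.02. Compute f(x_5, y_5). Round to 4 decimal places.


Gradient descent on f(x,y) = 7*x^2 + 1*y^2.
Starting point: (-3.503, 3.1476), alpha = 0.02
Step 1: grad_x = 2*7*-3.503 = -49.042, grad_y = 2*1*3.1476 = 6.2952
  x_1 = -3.503 - 0.02*-49.042 = -2.5222
  y_1 = 3.1476 - 0.02*6.2952 = 3.0217
Step 2: grad_x = 2*7*-2.5222 = -35.3102, grad_y = 2*1*3.0217 = 6.0434
  x_2 = -2.5222 - 0.02*-35.3102 = -1.816
  y_2 = 3.0217 - 0.02*6.0434 = 2.9008
Step 3: grad_x = 2*7*-1.816 = -25.4234, grad_y = 2*1*2.9008 = 5.8017
  x_3 = -1.816 - 0.02*-25.4234 = -1.3075
  y_3 = 2.9008 - 0.02*5.8017 = 2.7848
Step 4: grad_x = 2*7*-1.3075 = -18.3048, grad_y = 2*1*2.7848 = 5.5696
  x_4 = -1.3075 - 0.02*-18.3048 = -0.9414
  y_4 = 2.7848 - 0.02*5.5696 = 2.6734
Step 5: grad_x = 2*7*-0.9414 = -13.1795, grad_y = 2*1*2.6734 = 5.3468
  x_5 = -0.9414 - 0.02*-13.1795 = -0.6778
  y_5 = 2.6734 - 0.02*5.3468 = 2.5665
f(-0.6778, 2.5665) = 7*(-0.6778)^2 + 1*2.5665^2 = 9.8027


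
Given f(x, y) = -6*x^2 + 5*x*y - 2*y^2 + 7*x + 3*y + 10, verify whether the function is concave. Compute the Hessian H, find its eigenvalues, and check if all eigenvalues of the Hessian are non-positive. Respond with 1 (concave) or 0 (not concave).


The Hessian of f(x,y) = -6*x^2 + 5*x*y - 2*y^2 + 7*x + 3*y + 10 is:
H = [[-12, 5], [5, -4]]
Trace = -12 - 4 = -16
Determinant = -12*-4 - (5)^2 = 23
Discriminant = (-16)^2 - 4*23 = 164.0
Eigenvalues: lambda_1 = -14.4031, lambda_2 = -1.5969
The function is concave.

1


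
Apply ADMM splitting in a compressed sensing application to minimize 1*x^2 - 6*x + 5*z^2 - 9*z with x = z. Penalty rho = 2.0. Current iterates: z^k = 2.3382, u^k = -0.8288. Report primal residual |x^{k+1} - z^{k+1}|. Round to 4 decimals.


ADMM iteration with rho = 2.0, z^k = 2.3382, u^k = -0.8288
Step 1: x-update.
Minimize 1*x^2 - 6*x + (2.0/2)*(x - 2.3382 - 0.8288)^2
FOC: (2*1 + 2.0)*x = 6 + 2.0*(2.3382 + 0.8288)
x^{k+1} = 3.0835
Step 2: z-update.
Minimize 5*z^2 - 9*z + (2.0/2)*(3.0835 - z - 0.8288)^2
FOC: (2*5 + 2.0)*z = 9 + 2.0*(3.0835 - 0.8288)
z^{k+1} = 1.1258
Step 3: u-update.
u^{k+1} = -0.8288 + 3.0835 - 1.1258 = 1.1289
Step 4: Primal residual = |3.0835 - 1.1258| = 1.9577


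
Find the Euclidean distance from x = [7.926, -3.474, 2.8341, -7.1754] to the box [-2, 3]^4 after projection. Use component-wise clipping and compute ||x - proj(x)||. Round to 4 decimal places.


Project each component onto [-2, 3].
clip(7.926) = 3.0, clip(-3.474) = -2.0, clip(2.8341) = 2.8341, clip(-7.1754) = -2.0
Projection = [3.0, -2.0, 2.8341, -2.0]
Squared diffs: [24.2655, 2.1727, 0.0, 26.7848]
Distance = sqrt(53.223) = 7.2954


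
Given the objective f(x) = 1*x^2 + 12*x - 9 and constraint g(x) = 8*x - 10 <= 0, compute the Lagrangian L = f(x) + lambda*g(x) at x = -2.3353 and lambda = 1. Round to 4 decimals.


Step 1: Evaluate f(x).
f(-2.3353) = 1*(-2.3353)^2 + 12*(-2.3353) - 9 = -31.57
Step 2: Evaluate g(x).
g(-2.3353) = 8*-2.3353 - 10 = -28.6824
Step 3: Compute Lagrangian.
L = -31.57 + 1*-28.6824 = -60.2524


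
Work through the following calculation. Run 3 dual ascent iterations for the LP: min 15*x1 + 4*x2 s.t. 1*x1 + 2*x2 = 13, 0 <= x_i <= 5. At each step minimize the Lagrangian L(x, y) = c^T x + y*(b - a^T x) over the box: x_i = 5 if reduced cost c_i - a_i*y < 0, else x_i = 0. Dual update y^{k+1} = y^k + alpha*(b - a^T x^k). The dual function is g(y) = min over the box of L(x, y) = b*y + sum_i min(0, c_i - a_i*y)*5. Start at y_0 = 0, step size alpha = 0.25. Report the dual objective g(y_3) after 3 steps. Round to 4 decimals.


Dual ascent for LP: min 15*x1 + 4*x2, 1*x1 + 2*x2 = 13, 0 <= x_i <= 5
Step 1: y^k = 0.0, reduced costs: (15.0, 4.0)
  x^k = (0.0, 0.0), subgradient = b - a^T x = 13.0
  y^{k+1} = 0.0 + 0.25*13.0 = 3.25
Step 2: y^k = 3.25, reduced costs: (11.75, -2.5)
  x^k = (0.0, 5.0), subgradient = b - a^T x = 3.0
  y^{k+1} = 3.25 + 0.25*3.0 = 4.0
Step 3: y^k = 4.0, reduced costs: (11.0, -4.0)
  x^k = (0.0, 5.0), subgradient = b - a^T x = 3.0
  y^{k+1} = 4.0 + 0.25*3.0 = 4.75
Dual objective at y_3 = 4.75: reduced costs (10.25, -5.5), box minimizer x = (0.0, 5.0)
g(y_3) = b*y + (c1 - a1*y)*x1 + (c2 - a2*y)*x2 = 13*4.75 + 10.25*0.0 + (-5.5)*5.0 = 61.75 + 0.0 - 27.5 = 34.25


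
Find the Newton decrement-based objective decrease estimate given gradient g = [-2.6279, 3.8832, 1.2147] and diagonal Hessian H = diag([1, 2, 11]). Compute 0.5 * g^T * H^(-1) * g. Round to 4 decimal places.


Step 1: H is diagonal, so H^(-1) * g = [-2.6279, 1.9416, 0.1104].
Step 2: g^T H^(-1) g = sum_i g_i^2 / H_ii
  = (-2.6279)^2/1 + (3.8832)^2/2 + (1.2147)^2/11
  = 6.9059 + 7.5396 + 0.1341 = 14.5796
Step 3: Objective decrease = 0.5 * g^T H^(-1) g = 7.2898


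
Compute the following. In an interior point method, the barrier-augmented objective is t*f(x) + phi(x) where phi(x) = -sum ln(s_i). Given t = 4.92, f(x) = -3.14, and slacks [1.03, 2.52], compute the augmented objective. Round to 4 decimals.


Step 1: Compute log-barrier.
ln values: [0.0296, 0.9243]
phi = -(0.0296 + 0.9243) = -0.9538
Step 2: Compute augmented objective.
t*f(x) = 4.92*-3.14 = -15.4488
Total = -15.4488 - 0.9538 = -16.4026


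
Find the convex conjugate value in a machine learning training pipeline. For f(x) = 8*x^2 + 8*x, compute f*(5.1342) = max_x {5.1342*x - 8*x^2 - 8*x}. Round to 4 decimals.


f*(y) = sup_x {y*x - a*x^2 - b*x} = sup_x {(y-b)*x - a*x^2}
FOC: (y - b) - 2a*x = 0 => x* = (y - b)/(2a)
x* = (5.1342 - 8)/(2*8) = -0.1791
f*(5.1342) = (y-b)^2/(4a) = (5.1342 - 8)^2/(4*8)
= 8.2128/32 = 0.2567


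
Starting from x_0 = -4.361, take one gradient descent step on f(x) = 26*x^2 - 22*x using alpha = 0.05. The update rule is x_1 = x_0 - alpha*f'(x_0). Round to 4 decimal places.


We compute the gradient at x_0 and apply the update.
f'(x) = 52*x - 22
f'(-4.361) = 52*-4.361 - 22 = -248.772
x_1 = -4.361 - 0.05*-248.772 = 8.0776


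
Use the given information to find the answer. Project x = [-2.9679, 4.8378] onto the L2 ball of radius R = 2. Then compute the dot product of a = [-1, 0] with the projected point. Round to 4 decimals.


Step 1: Compute ||x|| (intermediates to 6 decimals).
||x|| = sqrt((-2.9679)^2 + 4.8378^2) = 5.675627
Step 2: Project.
Since ||x|| > R, scale = R/||x|| = 2/5.675627 = 0.352384, proj(x) = scale * x
proj(x) = [-1.04584, 1.704763]
Step 3: Dot product.
a^T * proj(x) = -1*(-1.04584) + 0*1.704763 = 1.0458


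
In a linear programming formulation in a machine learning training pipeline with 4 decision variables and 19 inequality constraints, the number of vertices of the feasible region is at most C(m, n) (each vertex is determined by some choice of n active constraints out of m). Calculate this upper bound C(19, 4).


Each vertex corresponds to some choice of n active constraints out of m, so the number of vertices is at most C(m, n) = m! / (n!(m-n)!).
m = 19, n = 4
Numerator: 19 * 18 * 17 * 16
Denominator: 4! = 24
C(19, 4) = 3876


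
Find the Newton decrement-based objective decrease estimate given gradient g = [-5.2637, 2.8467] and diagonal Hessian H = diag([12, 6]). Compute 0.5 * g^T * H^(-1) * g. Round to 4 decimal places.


Step 1: H is diagonal, so H^(-1) * g = [-0.4386, 0.4745].
Step 2: g^T H^(-1) g = sum_i g_i^2 / H_ii
  = (-5.2637)^2/12 + (2.8467)^2/6
  = 2.3089 + 1.3506 = 3.6595
Step 3: Objective decrease = 0.5 * g^T H^(-1) g = 1.8297


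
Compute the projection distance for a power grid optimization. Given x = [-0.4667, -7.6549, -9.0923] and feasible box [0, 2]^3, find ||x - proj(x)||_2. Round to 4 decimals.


Project each component onto [0, 2].
clip(-0.4667) = 0.0, clip(-7.6549) = 0.0, clip(-9.0923) = 0.0
Projection = [0.0, 0.0, 0.0]
Squared diffs: [0.2178, 58.5975, 82.6699]
Distance = sqrt(141.4852) = 11.8948


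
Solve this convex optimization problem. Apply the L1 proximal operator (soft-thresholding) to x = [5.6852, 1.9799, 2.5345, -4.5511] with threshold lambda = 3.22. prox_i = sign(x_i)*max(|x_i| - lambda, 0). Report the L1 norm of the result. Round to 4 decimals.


Soft-thresholding with lambda = 3.22:
prox(5.6852) = sign(5.6852)*max(|5.6852| - 3.22, 0) = 2.4652
prox(1.9799) = sign(1.9799)*max(|1.9799| - 3.22, 0) = 0.0
prox(2.5345) = sign(2.5345)*max(|2.5345| - 3.22, 0) = 0.0
prox(-4.5511) = sign(-4.5511)*max(|-4.5511| - 3.22, 0) = -1.3311
prox(x) = [2.4652, 0.0, 0.0, -1.3311]
||prox(x)||_1 = 2.4652 + 0.0 + 0.0 + 1.3311 = 3.7963


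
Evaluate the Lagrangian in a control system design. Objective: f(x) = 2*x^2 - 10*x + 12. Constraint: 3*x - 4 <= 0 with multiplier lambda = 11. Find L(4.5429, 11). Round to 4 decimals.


Step 1: Evaluate f(x).
f(4.5429) = 2*4.5429^2 - 10*4.5429 + 12 = 7.8469
Step 2: Evaluate g(x).
g(4.5429) = 3*4.5429 - 4 = 9.6287
Step 3: Compute Lagrangian.
L = 7.8469 + 11*9.6287 = 113.7626


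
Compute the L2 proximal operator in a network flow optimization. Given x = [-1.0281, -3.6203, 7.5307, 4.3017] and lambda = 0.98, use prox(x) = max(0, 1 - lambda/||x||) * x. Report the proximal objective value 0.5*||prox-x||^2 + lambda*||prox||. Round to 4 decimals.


Step 1: Compute ||x||.
||x|| = 9.4541
Step 2: Compute scaling factor.
scale = max(0, 1 - 0.98/9.4541) = 0.8963
Step 3: prox(x) = [-0.9215, -3.245, 6.7501, 3.8558]
||prox(x)|| = 8.4741
Step 4: Proximal objective.
0.5*||prox-x||^2 = 0.4802
lambda*||prox|| = 8.3046
Total = 8.7848


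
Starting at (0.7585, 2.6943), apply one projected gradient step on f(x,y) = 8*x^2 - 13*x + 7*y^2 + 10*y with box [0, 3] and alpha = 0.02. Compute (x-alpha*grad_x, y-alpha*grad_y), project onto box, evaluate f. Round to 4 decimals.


Step 1: Compute gradient at (0.7585, 2.6943).
grad_x = 2*8*0.7585 - 13 = -0.864
grad_y = 2*7*2.6943 + 10 = 47.7202
Step 2: Gradient step.
x_raw = 0.7585 - 0.02*-0.864 = 0.7758
y_raw = 2.6943 - 0.02*47.7202 = 1.7399
Step 3: Project onto [0, 3].
x_proj = clip(0.7758) = 0.7758
y_proj = clip(1.7399) = 1.7399
Step 4: Evaluate f.
f(0.7758, 1.7399) = 33.3192


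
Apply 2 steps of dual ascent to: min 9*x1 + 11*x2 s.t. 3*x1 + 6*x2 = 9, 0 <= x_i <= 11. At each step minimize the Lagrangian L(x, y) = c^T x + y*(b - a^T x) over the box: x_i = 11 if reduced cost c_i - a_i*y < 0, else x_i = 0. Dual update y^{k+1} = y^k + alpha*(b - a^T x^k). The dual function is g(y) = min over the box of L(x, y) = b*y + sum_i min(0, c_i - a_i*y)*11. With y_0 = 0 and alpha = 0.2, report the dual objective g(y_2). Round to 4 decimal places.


Dual ascent for LP: min 9*x1 + 11*x2, 3*x1 + 6*x2 = 9, 0 <= x_i <= 11
Step 1: y^k = 0.0, reduced costs: (9.0, 11.0)
  x^k = (0.0, 0.0), subgradient = b - a^T x = 9.0
  y^{k+1} = 0.0 + 0.2*9.0 = 1.8
Step 2: y^k = 1.8, reduced costs: (3.6, 0.2)
  x^k = (0.0, 0.0), subgradient = b - a^T x = 9.0
  y^{k+1} = 1.8 + 0.2*9.0 = 3.6
Dual objective at y_2 = 3.6: reduced costs (-1.8, -10.6), box minimizer x = (11.0, 11.0)
g(y_2) = b*y + (c1 - a1*y)*x1 + (c2 - a2*y)*x2 = 9*3.6 + (-1.8)*11.0 + (-10.6)*11.0 = 32.4 - 19.8 - 116.6 = -104.0


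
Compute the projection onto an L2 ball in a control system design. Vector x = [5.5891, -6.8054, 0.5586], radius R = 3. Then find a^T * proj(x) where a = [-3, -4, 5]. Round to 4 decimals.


Step 1: Compute ||x|| (intermediates to 6 decimals).
||x|| = sqrt(5.5891^2 + (-6.8054)^2 + 0.5586^2) = 8.824032
Step 2: Project.
Since ||x|| > R, scale = R/||x|| = 3/8.824032 = 0.339981, proj(x) = scale * x
proj(x) = [1.900188, -2.313707, 0.189913]
Step 3: Dot product.
a^T * proj(x) = -3*1.900188 - 4*(-2.313707) + 5*0.189913 = 4.5038


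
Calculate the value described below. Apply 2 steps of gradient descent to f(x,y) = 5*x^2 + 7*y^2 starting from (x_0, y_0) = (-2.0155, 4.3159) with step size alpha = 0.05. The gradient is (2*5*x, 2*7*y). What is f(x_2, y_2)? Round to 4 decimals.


Gradient descent on f(x,y) = 5*x^2 + 7*y^2.
Starting point: (-2.0155, 4.3159), alpha = 0.05
Step 1: grad_x = 2*5*-2.0155 = -20.155, grad_y = 2*7*4.3159 = 60.4226
  x_1 = -2.0155 - 0.05*-20.155 = -1.0078
  y_1 = 4.3159 - 0.05*60.4226 = 1.2948
Step 2: grad_x = 2*5*-1.0078 = -10.0775, grad_y = 2*7*1.2948 = 18.1268
  x_2 = -1.0078 - 0.05*-10.0775 = -0.5039
  y_2 = 1.2948 - 0.05*18.1268 = 0.3884
f(-0.5039, 0.3884) = 5*(-0.5039)^2 + 7*0.3884^2 = 2.3256


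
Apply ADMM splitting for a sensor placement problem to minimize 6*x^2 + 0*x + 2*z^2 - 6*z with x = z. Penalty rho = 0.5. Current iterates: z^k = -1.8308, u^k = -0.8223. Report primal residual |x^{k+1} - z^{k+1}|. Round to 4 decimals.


ADMM iteration with rho = 0.5, z^k = -1.8308, u^k = -0.8223
Step 1: x-update.
Minimize 6*x^2 + 0*x + (0.5/2)*(x + 1.8308 - 0.8223)^2
FOC: (2*6 + 0.5)*x = 0 + 0.5*(-1.8308 + 0.8223)
x^{k+1} = -0.0403
Step 2: z-update.
Minimize 2*z^2 - 6*z + (0.5/2)*(-0.0403 - z - 0.8223)^2
FOC: (2*2 + 0.5)*z = 6 + 0.5*(-0.0403 - 0.8223)
z^{k+1} = 1.2375
Step 3: u-update.
u^{k+1} = -0.8223 - 0.0403 - 1.2375 = -2.1001
Step 4: Primal residual = |-0.0403 - 1.2375| = 1.2778


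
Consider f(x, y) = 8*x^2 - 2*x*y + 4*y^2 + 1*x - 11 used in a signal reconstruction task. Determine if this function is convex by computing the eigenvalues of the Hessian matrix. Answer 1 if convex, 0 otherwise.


The Hessian of f(x,y) = 8*x^2 - 2*x*y + 4*y^2 + 1*x - 11 is:
H = [[16, -2], [-2, 8]]
Trace = 16 + 8 = 24
Determinant = 16*8 - (-2)^2 = 124
Discriminant = (24)^2 - 4*124 = 80.0
Eigenvalues: lambda_1 = 7.5279, lambda_2 = 16.4721
The function is convex.

1


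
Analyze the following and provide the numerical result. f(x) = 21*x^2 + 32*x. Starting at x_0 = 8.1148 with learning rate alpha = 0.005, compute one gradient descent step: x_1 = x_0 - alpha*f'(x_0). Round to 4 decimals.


We compute the gradient at x_0 and apply the update.
f'(x) = 42*x + 32
f'(8.1148) = 42*8.1148 + 32 = 372.8216
x_1 = 8.1148 - 0.005*372.8216 = 6.2507


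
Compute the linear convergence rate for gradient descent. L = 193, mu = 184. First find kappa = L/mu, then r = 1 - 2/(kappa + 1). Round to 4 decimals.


Step 1: Compute the condition number.
kappa = L/mu = 193/184 = 1.0489
Step 2: Compute the convergence rate.
r = 1 - 2/(kappa + 1) = 1 - 2*mu/(L + mu) = (L - mu)/(L + mu) = 9/377 = 0.0239


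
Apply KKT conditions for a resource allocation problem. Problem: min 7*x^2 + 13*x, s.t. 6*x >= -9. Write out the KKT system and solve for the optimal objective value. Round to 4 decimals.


Step 1: Try lambda = 0 (constraint inactive).
Stationarity: 2*7*x + 13 = 0
x* = -13/(2*7) = -13/14 = -0.9286 (rounded; the exact value -13/14 is used below)
Check constraint: 6*-0.9286 = -5.5716 >= -9 -- satisfied.
Step 2: Compute optimal value.
f(x*) = 7*(-13/14)^2 + 13*(-13/14) = -6.0357


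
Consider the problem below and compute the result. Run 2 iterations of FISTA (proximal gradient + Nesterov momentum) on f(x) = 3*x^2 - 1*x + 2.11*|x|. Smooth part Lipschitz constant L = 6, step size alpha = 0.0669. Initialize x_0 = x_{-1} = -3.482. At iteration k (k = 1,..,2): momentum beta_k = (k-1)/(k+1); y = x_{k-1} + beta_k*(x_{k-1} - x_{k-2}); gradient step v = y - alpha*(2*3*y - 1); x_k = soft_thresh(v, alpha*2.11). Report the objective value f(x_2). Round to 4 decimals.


FISTA on f(x) = 3*x^2 - 1*x + 2.11*|x|
L = 6, alpha = 0.0669
Iteration 1: beta = 0.0, y = -3.482 + 0.0*(-3.482 + 3.482) = -3.482
  grad(y) = -21.892, v = y - alpha*grad = -2.0174
  prox(v) = soft_thresh(-2.0174, 0.1412) = -1.8763
Iteration 2: beta = 0.3333, y = -1.8763 + 0.3333*(-1.8763 + 3.482) = -1.341
  grad(y) = -9.0461, v = y - alpha*grad = -0.7358
  prox(v) = soft_thresh(-0.7358, 0.1412) = -0.5947
f(x_2) = 3*(-0.5947)^2 - 1*(-0.5947) + 2.11*|-0.5947| = 2.9104


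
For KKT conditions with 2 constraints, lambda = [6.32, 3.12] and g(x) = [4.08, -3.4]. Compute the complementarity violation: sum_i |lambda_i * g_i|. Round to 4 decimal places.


KKT complementary slackness check:
lambda_1 * g_1 = 6.32 * 4.08 = 25.7856
lambda_2 * g_2 = 3.12 * -3.4 = -10.608
Total violation = 25.7856 + 10.608 = 36.3936


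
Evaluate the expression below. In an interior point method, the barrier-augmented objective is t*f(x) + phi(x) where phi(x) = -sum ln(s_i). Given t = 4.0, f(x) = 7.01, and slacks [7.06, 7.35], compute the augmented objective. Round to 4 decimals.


Step 1: Compute log-barrier.
ln values: [1.9544, 1.9947]
phi = -(1.9544 + 1.9947) = -3.9491
Step 2: Compute augmented objective.
t*f(x) = 4.0*7.01 = 28.04
Total = 28.04 - 3.9491 = 24.0909


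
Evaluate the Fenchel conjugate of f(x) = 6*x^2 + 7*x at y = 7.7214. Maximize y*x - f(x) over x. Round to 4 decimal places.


f*(y) = sup_x {y*x - a*x^2 - b*x} = sup_x {(y-b)*x - a*x^2}
FOC: (y - b) - 2a*x = 0 => x* = (y - b)/(2a)
x* = (7.7214 - 7)/(2*6) = 0.0601
f*(7.7214) = (y-b)^2/(4a) = (7.7214 - 7)^2/(4*6)
= 0.5204/24 = 0.0217


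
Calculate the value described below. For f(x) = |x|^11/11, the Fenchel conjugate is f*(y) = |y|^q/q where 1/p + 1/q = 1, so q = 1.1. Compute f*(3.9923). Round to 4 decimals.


The conjugate exponent q satisfies 1/p + 1/q = 1.
p = 11, so q = 11/(11 - 1) = 1.1
|y|^q = 3.9923^1.1 = 4.5851
f*(3.9923) = 4.5851 / 1.1 = 4.1682


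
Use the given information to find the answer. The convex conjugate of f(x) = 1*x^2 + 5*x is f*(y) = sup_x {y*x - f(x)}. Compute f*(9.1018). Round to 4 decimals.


f*(y) = sup_x {y*x - a*x^2 - b*x} = sup_x {(y-b)*x - a*x^2}
FOC: (y - b) - 2a*x = 0 => x* = (y - b)/(2a)
x* = (9.1018 - 5)/(2*1) = 2.0509
f*(9.1018) = (y-b)^2/(4a) = (9.1018 - 5)^2/(4*1)
= 16.8248/4 = 4.2062


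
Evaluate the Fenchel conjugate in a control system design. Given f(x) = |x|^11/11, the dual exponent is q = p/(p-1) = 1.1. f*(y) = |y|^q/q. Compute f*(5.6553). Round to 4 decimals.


The conjugate exponent q satisfies 1/p + 1/q = 1.
p = 11, so q = 11/(11 - 1) = 1.1
|y|^q = 5.6553^1.1 = 6.7251
f*(5.6553) = 6.7251 / 1.1 = 6.1138


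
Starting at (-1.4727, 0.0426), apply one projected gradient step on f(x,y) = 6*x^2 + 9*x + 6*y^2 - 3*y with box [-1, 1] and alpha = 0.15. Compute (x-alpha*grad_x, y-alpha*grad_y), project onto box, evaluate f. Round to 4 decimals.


Step 1: Compute gradient at (-1.4727, 0.0426).
grad_x = 2*6*-1.4727 + 9 = -8.6724
grad_y = 2*6*0.0426 - 3 = -2.4888
Step 2: Gradient step.
x_raw = -1.4727 - 0.15*-8.6724 = -0.1718
y_raw = 0.0426 - 0.15*-2.4888 = 0.4159
Step 3: Project onto [-1, 1].
x_proj = clip(-0.1718) = -0.1718
y_proj = clip(0.4159) = 0.4159
Step 4: Evaluate f.
f(-0.1718, 0.4159) = -1.5792


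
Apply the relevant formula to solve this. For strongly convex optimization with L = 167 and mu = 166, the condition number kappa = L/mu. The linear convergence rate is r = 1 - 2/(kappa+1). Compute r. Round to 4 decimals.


Step 1: Compute the condition number.
kappa = L/mu = 167/166 = 1.006
Step 2: Compute the convergence rate.
r = 1 - 2/(kappa + 1) = 1 - 2*mu/(L + mu) = (L - mu)/(L + mu) = 1/333 = 0.003


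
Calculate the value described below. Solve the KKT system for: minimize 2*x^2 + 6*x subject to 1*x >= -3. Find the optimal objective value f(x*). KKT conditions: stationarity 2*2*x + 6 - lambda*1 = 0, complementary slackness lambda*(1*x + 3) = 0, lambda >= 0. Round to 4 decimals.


Step 1: Try lambda = 0 (constraint inactive).
Stationarity: 2*2*x + 6 = 0
x* = -6/(2*2) = -1.5
Check constraint: 1*-1.5 = -1.5 >= -3 -- satisfied.
Step 2: Compute optimal value.
f(x*) = 2*(-1.5)^2 + 6*(-1.5) = -4.5


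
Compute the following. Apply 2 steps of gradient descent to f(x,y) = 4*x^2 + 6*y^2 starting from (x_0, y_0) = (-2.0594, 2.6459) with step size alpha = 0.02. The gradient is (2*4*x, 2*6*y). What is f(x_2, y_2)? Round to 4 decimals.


Gradient descent on f(x,y) = 4*x^2 + 6*y^2.
Starting point: (-2.0594, 2.6459), alpha = 0.02
Step 1: grad_x = 2*4*-2.0594 = -16.4752, grad_y = 2*6*2.6459 = 31.7508
  x_1 = -2.0594 - 0.02*-16.4752 = -1.7299
  y_1 = 2.6459 - 0.02*31.7508 = 2.0109
Step 2: grad_x = 2*4*-1.7299 = -13.8392, grad_y = 2*6*2.0109 = 24.1306
  x_2 = -1.7299 - 0.02*-13.8392 = -1.4531
  y_2 = 2.0109 - 0.02*24.1306 = 1.5283
f(-1.4531, 1.5283) = 4*(-1.4531)^2 + 6*1.5283^2 = 22.4598


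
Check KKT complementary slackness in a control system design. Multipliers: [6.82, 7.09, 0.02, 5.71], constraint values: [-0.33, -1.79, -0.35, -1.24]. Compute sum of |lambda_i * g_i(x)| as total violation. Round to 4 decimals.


KKT complementary slackness check:
lambda_1 * g_1 = 6.82 * -0.33 = -2.2506
lambda_2 * g_2 = 7.09 * -1.79 = -12.6911
lambda_3 * g_3 = 0.02 * -0.35 = -0.007
lambda_4 * g_4 = 5.71 * -1.24 = -7.0804
Total violation = 2.2506 + 12.6911 + 0.007 + 7.0804 = 22.0291


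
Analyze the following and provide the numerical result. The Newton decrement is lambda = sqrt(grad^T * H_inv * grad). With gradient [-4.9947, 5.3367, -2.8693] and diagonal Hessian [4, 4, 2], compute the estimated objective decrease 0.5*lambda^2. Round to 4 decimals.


Step 1: H is diagonal, so H^(-1) * g = [-1.2487, 1.3342, -1.4347].
Step 2: g^T H^(-1) g = sum_i g_i^2 / H_ii
  = (-4.9947)^2/4 + (5.3367)^2/4 + (-2.8693)^2/2
  = 6.2368 + 7.1201 + 4.1164 = 17.4733
Step 3: Objective decrease = 0.5 * g^T H^(-1) g = 8.7366


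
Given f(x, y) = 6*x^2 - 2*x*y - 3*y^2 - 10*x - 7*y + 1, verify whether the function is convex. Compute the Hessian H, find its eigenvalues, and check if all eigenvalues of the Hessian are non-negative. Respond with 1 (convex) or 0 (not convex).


The Hessian of f(x,y) = 6*x^2 - 2*x*y - 3*y^2 - 10*x - 7*y + 1 is:
H = [[12, -2], [-2, -6]]
Trace = 12 - 6 = 6
Determinant = 12*-6 - (-2)^2 = -76
Discriminant = (6)^2 - 4*-76 = 340.0
Eigenvalues: lambda_1 = -6.2195, lambda_2 = 12.2195
The function is not convex.

0


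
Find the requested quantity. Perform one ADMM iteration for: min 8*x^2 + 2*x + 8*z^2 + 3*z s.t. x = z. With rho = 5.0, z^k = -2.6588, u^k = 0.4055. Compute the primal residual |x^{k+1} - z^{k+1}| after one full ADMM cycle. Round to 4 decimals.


ADMM iteration with rho = 5.0, z^k = -2.6588, u^k = 0.4055
Step 1: x-update.
Minimize 8*x^2 + 2*x + (5.0/2)*(x + 2.6588 + 0.4055)^2
FOC: (2*8 + 5.0)*x = -2 + 5.0*(-2.6588 - 0.4055)
x^{k+1} = -0.8248
Step 2: z-update.
Minimize 8*z^2 + 3*z + (5.0/2)*(-0.8248 - z + 0.4055)^2
FOC: (2*8 + 5.0)*z = -3 + 5.0*(-0.8248 + 0.4055)
z^{k+1} = -0.2427
Step 3: u-update.
u^{k+1} = 0.4055 - 0.8248 + 0.2427 = -0.1766
Step 4: Primal residual = |-0.8248 + 0.2427| = 0.5821


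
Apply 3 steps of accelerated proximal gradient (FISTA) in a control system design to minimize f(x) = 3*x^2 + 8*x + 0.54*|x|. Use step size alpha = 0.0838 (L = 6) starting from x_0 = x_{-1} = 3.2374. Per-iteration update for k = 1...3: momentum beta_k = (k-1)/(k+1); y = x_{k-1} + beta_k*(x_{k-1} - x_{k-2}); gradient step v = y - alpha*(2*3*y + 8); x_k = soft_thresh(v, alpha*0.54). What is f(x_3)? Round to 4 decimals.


FISTA on f(x) = 3*x^2 + 8*x + 0.54*|x|
L = 6, alpha = 0.0838
Iteration 1: beta = 0.0, y = 3.2374 + 0.0*(3.2374 - 3.2374) = 3.2374
  grad(y) = 27.4244, v = y - alpha*grad = 0.9392
  prox(v) = soft_thresh(0.9392, 0.0453) = 0.894
Iteration 2: beta = 0.3333, y = 0.894 + 0.3333*(0.894 - 3.2374) = 0.1128
  grad(y) = 8.6771, v = y - alpha*grad = -0.6143
  prox(v) = soft_thresh(-0.6143, 0.0453) = -0.569
Iteration 3: beta = 0.5, y = -0.569 + 0.5*(-0.569 - 0.894) = -1.3006
  grad(y) = 0.1967, v = y - alpha*grad = -1.317
  prox(v) = soft_thresh(-1.317, 0.0453) = -1.2718
f(x_3) = 3*(-1.2718)^2 + 8*(-1.2718) + 0.54*|-1.2718| = -4.6352


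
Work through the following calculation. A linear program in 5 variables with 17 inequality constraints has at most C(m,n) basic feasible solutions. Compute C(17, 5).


Each vertex corresponds to some choice of n active constraints out of m, so the number of vertices is at most C(m, n) = m! / (n!(m-n)!).
m = 17, n = 5
Numerator: 17 * 16 * 15 * 14 * 13
Denominator: 5! = 120
C(17, 5) = 6188


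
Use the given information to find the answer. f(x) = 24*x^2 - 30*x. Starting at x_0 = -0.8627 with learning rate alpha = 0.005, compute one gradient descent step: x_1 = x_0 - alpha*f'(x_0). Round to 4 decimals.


We compute the gradient at x_0 and apply the update.
f'(x) = 48*x - 30
f'(-0.8627) = 48*-0.8627 - 30 = -71.4096
x_1 = -0.8627 - 0.005*-71.4096 = -0.5057


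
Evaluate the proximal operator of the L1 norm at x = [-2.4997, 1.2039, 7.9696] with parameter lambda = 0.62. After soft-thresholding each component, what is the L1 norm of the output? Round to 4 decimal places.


Soft-thresholding with lambda = 0.62:
prox(-2.4997) = sign(-2.4997)*max(|-2.4997| - 0.62, 0) = -1.8797
prox(1.2039) = sign(1.2039)*max(|1.2039| - 0.62, 0) = 0.5839
prox(7.9696) = sign(7.9696)*max(|7.9696| - 0.62, 0) = 7.3496
prox(x) = [-1.8797, 0.5839, 7.3496]
||prox(x)||_1 = 1.8797 + 0.5839 + 7.3496 = 9.8132


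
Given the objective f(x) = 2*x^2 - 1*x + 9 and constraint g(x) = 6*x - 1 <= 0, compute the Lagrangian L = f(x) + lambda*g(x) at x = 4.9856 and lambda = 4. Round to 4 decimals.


Step 1: Evaluate f(x).
f(4.9856) = 2*4.9856^2 - 1*4.9856 + 9 = 53.7268
Step 2: Evaluate g(x).
g(4.9856) = 6*4.9856 - 1 = 28.9136
Step 3: Compute Lagrangian.
L = 53.7268 + 4*28.9136 = 169.3812


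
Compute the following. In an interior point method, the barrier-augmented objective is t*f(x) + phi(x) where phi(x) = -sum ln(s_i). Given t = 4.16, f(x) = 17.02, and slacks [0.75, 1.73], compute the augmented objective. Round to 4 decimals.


Step 1: Compute log-barrier.
ln values: [-0.2877, 0.5481]
phi = -(-0.2877 + 0.5481) = -0.2604
Step 2: Compute augmented objective.
t*f(x) = 4.16*17.02 = 70.8032
Total = 70.8032 - 0.2604 = 70.5428


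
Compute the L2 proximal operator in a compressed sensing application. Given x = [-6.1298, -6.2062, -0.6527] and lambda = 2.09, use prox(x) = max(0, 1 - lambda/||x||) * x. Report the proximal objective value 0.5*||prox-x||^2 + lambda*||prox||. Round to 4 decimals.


Step 1: Compute ||x||.
||x|| = 8.7474
Step 2: Compute scaling factor.
scale = max(0, 1 - 2.09/8.7474) = 0.7611
Step 3: prox(x) = [-4.6652, -4.7234, -0.4968]
||prox(x)|| = 6.6574
Step 4: Proximal objective.
0.5*||prox-x||^2 = 2.1841
lambda*||prox|| = 13.914
Total = 16.0981


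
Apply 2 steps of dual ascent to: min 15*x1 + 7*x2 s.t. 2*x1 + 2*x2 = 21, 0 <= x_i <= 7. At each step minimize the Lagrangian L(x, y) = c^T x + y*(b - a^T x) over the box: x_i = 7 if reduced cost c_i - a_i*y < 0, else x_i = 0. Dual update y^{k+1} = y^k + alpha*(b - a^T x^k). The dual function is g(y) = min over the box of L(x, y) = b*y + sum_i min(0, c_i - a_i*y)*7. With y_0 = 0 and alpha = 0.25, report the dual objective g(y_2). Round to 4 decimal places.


Dual ascent for LP: min 15*x1 + 7*x2, 2*x1 + 2*x2 = 21, 0 <= x_i <= 7
Step 1: y^k = 0.0, reduced costs: (15.0, 7.0)
  x^k = (0.0, 0.0), subgradient = b - a^T x = 21.0
  y^{k+1} = 0.0 + 0.25*21.0 = 5.25
Step 2: y^k = 5.25, reduced costs: (4.5, -3.5)
  x^k = (0.0, 7.0), subgradient = b - a^T x = 7.0
  y^{k+1} = 5.25 + 0.25*7.0 = 7.0
Dual objective at y_2 = 7.0: reduced costs (1.0, -7.0), box minimizer x = (0.0, 7.0)
g(y_2) = b*y + (c1 - a1*y)*x1 + (c2 - a2*y)*x2 = 21*7.0 + 1.0*0.0 + (-7.0)*7.0 = 147.0 + 0.0 - 49.0 = 98.0


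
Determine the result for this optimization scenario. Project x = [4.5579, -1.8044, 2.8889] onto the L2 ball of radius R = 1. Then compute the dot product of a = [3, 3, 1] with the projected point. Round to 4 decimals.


Step 1: Compute ||x|| (intermediates to 6 decimals).
||x|| = sqrt(4.5579^2 + (-1.8044)^2 + 2.8889^2) = 5.689996
Step 2: Project.
Since ||x|| > R, scale = R/||x|| = 1/5.689996 = 0.175747, proj(x) = scale * x
proj(x) = [0.801037, -0.317118, 0.507716]
Step 3: Dot product.
a^T * proj(x) = 3*0.801037 + 3*(-0.317118) + 1*0.507716 = 1.9595


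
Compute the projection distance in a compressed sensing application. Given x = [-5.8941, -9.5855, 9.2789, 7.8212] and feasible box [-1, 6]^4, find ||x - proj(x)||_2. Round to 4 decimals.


Project each component onto [-1, 6].
clip(-5.8941) = -1.0, clip(-9.5855) = -1.0, clip(9.2789) = 6.0, clip(7.8212) = 6.0
Projection = [-1.0, -1.0, 6.0, 6.0]
Squared diffs: [23.9522, 73.7108, 10.7512, 3.3168]
Distance = sqrt(111.731) = 10.5703


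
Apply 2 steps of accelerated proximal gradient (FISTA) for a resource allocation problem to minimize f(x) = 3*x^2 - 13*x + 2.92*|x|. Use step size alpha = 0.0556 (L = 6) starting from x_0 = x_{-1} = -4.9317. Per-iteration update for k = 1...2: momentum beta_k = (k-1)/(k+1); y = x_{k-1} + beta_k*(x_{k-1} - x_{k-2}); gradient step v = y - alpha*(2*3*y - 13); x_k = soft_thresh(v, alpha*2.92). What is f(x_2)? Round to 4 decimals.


FISTA on f(x) = 3*x^2 - 13*x + 2.92*|x|
L = 6, alpha = 0.0556
Iteration 1: beta = 0.0, y = -4.9317 + 0.0*(-4.9317 + 4.9317) = -4.9317
  grad(y) = -42.5902, v = y - alpha*grad = -2.5637
  prox(v) = soft_thresh(-2.5637, 0.1624) = -2.4013
Iteration 2: beta = 0.3333, y = -2.4013 + 0.3333*(-2.4013 + 4.9317) = -1.5579
  grad(y) = -22.3473, v = y - alpha*grad = -0.3154
  prox(v) = soft_thresh(-0.3154, 0.1624) = -0.153
f(x_2) = 3*(-0.153)^2 - 13*(-0.153) + 2.92*|-0.153| = 2.5063


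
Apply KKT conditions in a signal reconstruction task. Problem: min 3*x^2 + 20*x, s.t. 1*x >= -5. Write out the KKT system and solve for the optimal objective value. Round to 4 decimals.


Step 1: Try lambda = 0 (constraint inactive).
Stationarity: 2*3*x + 20 = 0
x* = -20/(2*3) = -10/3 = -3.3333 (rounded; the exact value -10/3 is used below)
Check constraint: 1*-3.3333 = -3.3333 >= -5 -- satisfied.
Step 2: Compute optimal value.
f(x*) = 3*(-10/3)^2 + 20*(-10/3) = -33.3333


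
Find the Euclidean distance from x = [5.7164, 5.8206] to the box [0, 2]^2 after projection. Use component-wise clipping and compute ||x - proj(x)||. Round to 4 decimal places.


Project each component onto [0, 2].
clip(5.7164) = 2.0, clip(5.8206) = 2.0
Projection = [2.0, 2.0]
Squared diffs: [13.8116, 14.597]
Distance = sqrt(28.4086) = 5.33


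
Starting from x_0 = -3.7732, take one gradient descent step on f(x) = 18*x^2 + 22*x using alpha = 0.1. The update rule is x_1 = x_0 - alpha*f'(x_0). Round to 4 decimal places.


We compute the gradient at x_0 and apply the update.
f'(x) = 36*x + 22
f'(-3.7732) = 36*-3.7732 + 22 = -113.8352
x_1 = -3.7732 - 0.1*-113.8352 = 7.6103


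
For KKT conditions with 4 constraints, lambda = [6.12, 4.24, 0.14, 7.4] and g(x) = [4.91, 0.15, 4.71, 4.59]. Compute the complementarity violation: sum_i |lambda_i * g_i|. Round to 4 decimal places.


KKT complementary slackness check:
lambda_1 * g_1 = 6.12 * 4.91 = 30.0492
lambda_2 * g_2 = 4.24 * 0.15 = 0.636
lambda_3 * g_3 = 0.14 * 4.71 = 0.6594
lambda_4 * g_4 = 7.4 * 4.59 = 33.966
Total violation = 30.0492 + 0.636 + 0.6594 + 33.966 = 65.3106


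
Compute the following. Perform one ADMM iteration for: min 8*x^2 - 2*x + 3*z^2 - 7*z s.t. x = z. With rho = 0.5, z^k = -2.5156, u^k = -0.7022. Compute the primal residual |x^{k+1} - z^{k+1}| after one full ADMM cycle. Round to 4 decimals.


ADMM iteration with rho = 0.5, z^k = -2.5156, u^k = -0.7022
Step 1: x-update.
Minimize 8*x^2 - 2*x + (0.5/2)*(x + 2.5156 - 0.7022)^2
FOC: (2*8 + 0.5)*x = 2 + 0.5*(-2.5156 + 0.7022)
x^{k+1} = 0.0663
Step 2: z-update.
Minimize 3*z^2 - 7*z + (0.5/2)*(0.0663 - z - 0.7022)^2
FOC: (2*3 + 0.5)*z = 7 + 0.5*(0.0663 - 0.7022)
z^{k+1} = 1.028
Step 3: u-update.
u^{k+1} = -0.7022 + 0.0663 - 1.028 = -1.6639
Step 4: Primal residual = |0.0663 - 1.028| = 0.9617


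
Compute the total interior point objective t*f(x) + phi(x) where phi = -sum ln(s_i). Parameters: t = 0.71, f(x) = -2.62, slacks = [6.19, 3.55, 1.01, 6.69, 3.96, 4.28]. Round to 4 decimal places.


Step 1: Compute log-barrier.
ln values: [1.8229, 1.2669, 0.01, 1.9006, 1.3762, 1.454]
phi = -(1.8229 + 1.2669 + 0.01 + 1.9006 + 1.3762 + 1.454) = -7.8306
Step 2: Compute augmented objective.
t*f(x) = 0.71*-2.62 = -1.8602
Total = -1.8602 - 7.8306 = -9.6908


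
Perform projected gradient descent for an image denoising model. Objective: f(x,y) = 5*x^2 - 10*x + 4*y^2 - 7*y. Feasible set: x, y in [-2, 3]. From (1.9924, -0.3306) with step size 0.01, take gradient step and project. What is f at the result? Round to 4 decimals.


Step 1: Compute gradient at (1.9924, -0.3306).
grad_x = 2*5*1.9924 - 10 = 9.924
grad_y = 2*4*-0.3306 - 7 = -9.6448
Step 2: Gradient step.
x_raw = 1.9924 - 0.01*9.924 = 1.8932
y_raw = -0.3306 - 0.01*-9.6448 = -0.2342
Step 3: Project onto [-2, 3].
x_proj = clip(1.8932) = 1.8932
y_proj = clip(-0.2342) = -0.2342
Step 4: Evaluate f.
f(1.8932, -0.2342) = 0.847


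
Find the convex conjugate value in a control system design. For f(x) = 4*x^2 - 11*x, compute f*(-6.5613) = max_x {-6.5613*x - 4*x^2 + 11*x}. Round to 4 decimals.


f*(y) = sup_x {y*x - a*x^2 - b*x} = sup_x {(y-b)*x - a*x^2}
FOC: (y - b) - 2a*x = 0 => x* = (y - b)/(2a)
x* = (-6.5613 + 11)/(2*4) = 0.5548
f*(-6.5613) = (y-b)^2/(4a) = (-6.5613 + 11)^2/(4*4)
= 19.7021/16 = 1.2314


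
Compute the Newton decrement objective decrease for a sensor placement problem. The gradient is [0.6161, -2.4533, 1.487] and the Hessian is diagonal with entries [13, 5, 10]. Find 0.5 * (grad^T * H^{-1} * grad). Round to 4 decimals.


Step 1: H is diagonal, so H^(-1) * g = [0.0474, -0.4907, 0.1487].
Step 2: g^T H^(-1) g = sum_i g_i^2 / H_ii
  = (0.6161)^2/13 + (-2.4533)^2/5 + (1.487)^2/10
  = 0.0292 + 1.2037 + 0.2211 = 1.4541
Step 3: Objective decrease = 0.5 * g^T H^(-1) g = 0.727


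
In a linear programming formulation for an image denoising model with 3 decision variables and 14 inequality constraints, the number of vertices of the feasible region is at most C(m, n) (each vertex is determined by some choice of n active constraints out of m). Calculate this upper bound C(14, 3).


Each vertex corresponds to some choice of n active constraints out of m, so the number of vertices is at most C(m, n) = m! / (n!(m-n)!).
m = 14, n = 3
Numerator: 14 * 13 * 12
Denominator: 3! = 6
C(14, 3) = 364


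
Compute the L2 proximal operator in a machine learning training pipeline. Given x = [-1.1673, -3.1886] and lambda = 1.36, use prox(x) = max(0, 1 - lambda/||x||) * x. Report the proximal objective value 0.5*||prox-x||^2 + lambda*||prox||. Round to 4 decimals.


Step 1: Compute ||x||.
||x|| = 3.3955
Step 2: Compute scaling factor.
scale = max(0, 1 - 1.36/3.3955) = 0.5995
Step 3: prox(x) = [-0.6998, -1.9115]
||prox(x)|| = 2.0355
Step 4: Proximal objective.
0.5*||prox-x||^2 = 0.9248
lambda*||prox|| = 2.7683
Total = 3.6931
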